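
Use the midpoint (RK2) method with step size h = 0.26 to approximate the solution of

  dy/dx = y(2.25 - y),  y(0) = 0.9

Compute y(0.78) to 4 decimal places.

Midpoint: k1 = f(x_n, y_n); k2 = f(x_n + h/2, y_n + (h/2)·k1); y_{n+1} = y_n + h·k2.
x=0.000000, y=0.900000:
  k1 = f(0.000000, 0.900000) = 1.215000
  k2 = f(0.130000, 1.057950) = 1.261129
  y ← 0.900000 + 0.26·1.261129 = 1.227894
x=0.260000, y=1.227894:
  k1 = f(0.260000, 1.227894) = 1.255038
  k2 = f(0.390000, 1.391049) = 1.194843
  y ← 1.227894 + 0.26·1.194843 = 1.538553
x=0.520000, y=1.538553:
  k1 = f(0.520000, 1.538553) = 1.094599
  k2 = f(0.650000, 1.680851) = 0.956655
  y ← 1.538553 + 0.26·0.956655 = 1.787283
y(0.78) ≈ 1.7873

1.7873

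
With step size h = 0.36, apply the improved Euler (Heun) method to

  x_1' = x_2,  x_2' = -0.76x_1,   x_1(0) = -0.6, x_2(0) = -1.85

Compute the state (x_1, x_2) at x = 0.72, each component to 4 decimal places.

Heun on (x_1,x_2): k1 = f(x_n, state_n); k2 = f(x_n + h, state_n + h·k1); state_{n+1} = state_n + (h/2)·(k1 + k2).
0.000000: (-0.600000, -1.850000)
  k1 = (-1.850000, 0.456000)
  predictor → (-1.266000, -1.685840)
  k2 = (-1.685840, 0.962160)
  → (-1.236451, -1.594731)
0.360000: (-1.236451, -1.594731)
  k1 = (-1.594731, 0.939703)
  predictor → (-1.810554, -1.256438)
  k2 = (-1.256438, 1.376021)
  → (-1.749662, -1.177901)
(x_1(0.72), x_2(0.72)) ≈ (-1.7497, -1.1779)

-1.7497, -1.1779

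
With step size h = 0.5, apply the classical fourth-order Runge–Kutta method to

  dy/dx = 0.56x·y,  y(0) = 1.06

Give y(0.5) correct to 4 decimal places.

RK4: k1 = f(x_n, y_n); k2 = f(x_n + h/2, y_n + (h/2)·k1); k3 = f(x_n + h/2, y_n + (h/2)·k2); k4 = f(x_n + h, y_n + h·k3); y_{n+1} = y_n + (h/6)·(k1 + 2k2 + 2k3 + k4).
x=0.000000, y=1.060000:
  k1 = f(0.000000, 1.060000) = 0.000000
  k2 = f(0.250000, 1.060000) = 0.148400
  k3 = f(0.250000, 1.097100) = 0.153594
  k4 = f(0.500000, 1.136797) = 0.318303
  y ← 1.060000 + (0.5/6)·(k1 + 2k2 + 2k3 + k4) = 1.136858
y(0.5) ≈ 1.1369

1.1369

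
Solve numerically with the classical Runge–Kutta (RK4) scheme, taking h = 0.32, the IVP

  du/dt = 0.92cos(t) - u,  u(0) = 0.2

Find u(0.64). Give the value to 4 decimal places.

0.5065

RK4: k1 = f(t_n, u_n); k2 = f(t_n + h/2, u_n + (h/2)·k1); k3 = f(t_n + h/2, u_n + (h/2)·k2); k4 = f(t_n + h, u_n + h·k3); u_{n+1} = u_n + (h/6)·(k1 + 2k2 + 2k3 + k4).
t=0.000000, u=0.200000:
  k1 = f(0.000000, 0.200000) = 0.720000
  k2 = f(0.160000, 0.315200) = 0.593049
  k3 = f(0.160000, 0.294888) = 0.613361
  k4 = f(0.320000, 0.396276) = 0.477021
  u ← 0.200000 + (0.32/6)·(k1 + 2k2 + 2k3 + k4) = 0.392525
t=0.320000, u=0.392525:
  k1 = f(0.320000, 0.392525) = 0.480772
  k2 = f(0.480000, 0.469448) = 0.346587
  k3 = f(0.480000, 0.447979) = 0.368057
  k4 = f(0.640000, 0.510303) = 0.227625
  u ← 0.392525 + (0.32/6)·(k1 + 2k2 + 2k3 + k4) = 0.506535
u(0.64) ≈ 0.5065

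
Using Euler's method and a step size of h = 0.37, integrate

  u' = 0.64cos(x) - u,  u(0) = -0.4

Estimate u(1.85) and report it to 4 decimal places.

0.2100

Euler: u_{n+1} = u_n + h·f(x_n, u_n).
x=0.000000, u=-0.400000: f=1.040000 → u ← -0.400000 + 0.37·1.040000 = -0.015200
x=0.370000, u=-0.015200: f=0.611890 → u ← -0.015200 + 0.37·0.611890 = 0.211199
x=0.740000, u=0.211199: f=0.261421 → u ← 0.211199 + 0.37·0.261421 = 0.307925
x=1.110000, u=0.307925: f=-0.023341 → u ← 0.307925 + 0.37·(-0.023341) = 0.299288
x=1.480000, u=0.299288: f=-0.241259 → u ← 0.299288 + 0.37·(-0.241259) = 0.210023
u(1.85) ≈ 0.2100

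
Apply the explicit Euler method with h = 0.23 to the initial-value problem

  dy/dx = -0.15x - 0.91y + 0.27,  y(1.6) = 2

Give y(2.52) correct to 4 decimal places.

0.7605

Euler: y_{n+1} = y_n + h·f(x_n, y_n).
x=1.600000, y=2.000000: f=-1.790000 → y ← 2.000000 + 0.23·(-1.790000) = 1.588300
x=1.830000, y=1.588300: f=-1.449853 → y ← 1.588300 + 0.23·(-1.449853) = 1.254834
x=2.060000, y=1.254834: f=-1.180899 → y ← 1.254834 + 0.23·(-1.180899) = 0.983227
x=2.290000, y=0.983227: f=-0.968237 → y ← 0.983227 + 0.23·(-0.968237) = 0.760533
y(2.52) ≈ 0.7605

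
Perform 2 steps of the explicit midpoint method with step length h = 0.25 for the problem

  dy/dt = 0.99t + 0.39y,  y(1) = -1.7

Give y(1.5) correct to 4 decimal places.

Midpoint: k1 = f(t_n, y_n); k2 = f(t_n + h/2, y_n + (h/2)·k1); y_{n+1} = y_n + h·k2.
t=1.000000, y=-1.700000:
  k1 = f(1.000000, -1.700000) = 0.327000
  k2 = f(1.125000, -1.659125) = 0.466691
  y ← -1.700000 + 0.25·0.466691 = -1.583327
t=1.250000, y=-1.583327:
  k1 = f(1.250000, -1.583327) = 0.620002
  k2 = f(1.375000, -1.505827) = 0.773978
  y ← -1.583327 + 0.25·0.773978 = -1.389833
y(1.5) ≈ -1.3898

-1.3898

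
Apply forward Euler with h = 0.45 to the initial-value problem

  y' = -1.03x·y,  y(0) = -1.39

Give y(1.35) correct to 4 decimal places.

-0.6412

Euler: y_{n+1} = y_n + h·f(x_n, y_n).
x=0.000000, y=-1.390000: f=0.000000 → y ← -1.390000 + 0.45·0.000000 = -1.390000
x=0.450000, y=-1.390000: f=0.644265 → y ← -1.390000 + 0.45·0.644265 = -1.100081
x=0.900000, y=-1.100081: f=1.019775 → y ← -1.100081 + 0.45·1.019775 = -0.641182
y(1.35) ≈ -0.6412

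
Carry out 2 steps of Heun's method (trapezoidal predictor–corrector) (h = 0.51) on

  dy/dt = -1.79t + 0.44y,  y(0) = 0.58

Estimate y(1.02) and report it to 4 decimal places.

-0.1359

Heun: k1 = f(t_n, y_n); k2 = f(t_n + h, y_n + h·k1); y_{n+1} = y_n + (h/2)·(k1 + k2).
t=0.000000, y=0.580000:
  k1 = f(0.000000, 0.580000) = 0.255200
  k2 = f(0.510000, 0.710152) = -0.600433
  y ← 0.580000 + (0.51/2)·(0.255200 + (-0.600433)) = 0.491966
t=0.510000, y=0.491966:
  k1 = f(0.510000, 0.491966) = -0.696435
  k2 = f(1.020000, 0.136784) = -1.765615
  y ← 0.491966 + (0.51/2)·(-0.696435 + (-1.765615)) = -0.135857
y(1.02) ≈ -0.1359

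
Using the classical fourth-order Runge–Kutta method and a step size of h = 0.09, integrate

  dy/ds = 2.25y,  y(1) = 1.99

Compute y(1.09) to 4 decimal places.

2.4367

RK4: k1 = f(s_n, y_n); k2 = f(s_n + h/2, y_n + (h/2)·k1); k3 = f(s_n + h/2, y_n + (h/2)·k2); k4 = f(s_n + h, y_n + h·k3); y_{n+1} = y_n + (h/6)·(k1 + 2k2 + 2k3 + k4).
s=1.000000, y=1.990000:
  k1 = f(1.000000, 1.990000) = 4.477500
  k2 = f(1.045000, 2.191488) = 4.930847
  k3 = f(1.045000, 2.211888) = 4.976748
  k4 = f(1.090000, 2.437907) = 5.485292
  y ← 1.990000 + (0.09/6)·(k1 + 2k2 + 2k3 + k4) = 2.436670
y(1.09) ≈ 2.4367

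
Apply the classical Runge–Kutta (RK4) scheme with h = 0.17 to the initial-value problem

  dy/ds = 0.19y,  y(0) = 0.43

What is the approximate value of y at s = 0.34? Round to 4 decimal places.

0.4587

RK4: k1 = f(s_n, y_n); k2 = f(s_n + h/2, y_n + (h/2)·k1); k3 = f(s_n + h/2, y_n + (h/2)·k2); k4 = f(s_n + h, y_n + h·k3); y_{n+1} = y_n + (h/6)·(k1 + 2k2 + 2k3 + k4).
s=0.000000, y=0.430000:
  k1 = f(0.000000, 0.430000) = 0.081700
  k2 = f(0.085000, 0.436945) = 0.083019
  k3 = f(0.085000, 0.437057) = 0.083041
  k4 = f(0.170000, 0.444117) = 0.084382
  y ← 0.430000 + (0.17/6)·(k1 + 2k2 + 2k3 + k4) = 0.444116
s=0.170000, y=0.444116:
  k1 = f(0.170000, 0.444116) = 0.084382
  k2 = f(0.255000, 0.451288) = 0.085745
  k3 = f(0.255000, 0.451404) = 0.085767
  k4 = f(0.340000, 0.458696) = 0.087152
  y ← 0.444116 + (0.17/6)·(k1 + 2k2 + 2k3 + k4) = 0.458695
y(0.34) ≈ 0.4587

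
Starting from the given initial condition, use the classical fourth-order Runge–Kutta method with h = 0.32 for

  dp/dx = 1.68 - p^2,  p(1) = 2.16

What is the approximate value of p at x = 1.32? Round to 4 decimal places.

RK4: k1 = f(x_n, p_n); k2 = f(x_n + h/2, p_n + (h/2)·k1); k3 = f(x_n + h/2, p_n + (h/2)·k2); k4 = f(x_n + h, p_n + h·k3); p_{n+1} = p_n + (h/6)·(k1 + 2k2 + 2k3 + k4).
x=1.000000, p=2.160000:
  k1 = f(1.000000, 2.160000) = -2.985600
  k2 = f(1.160000, 1.682304) = -1.150147
  k3 = f(1.160000, 1.975977) = -2.224483
  k4 = f(1.320000, 1.448165) = -0.417183
  p ← 2.160000 + (0.32/6)·(k1 + 2k2 + 2k3 + k4) = 1.618558
p(1.32) ≈ 1.6186

1.6186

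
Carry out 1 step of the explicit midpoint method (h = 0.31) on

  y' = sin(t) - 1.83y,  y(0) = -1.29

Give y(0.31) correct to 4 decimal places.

Midpoint: k1 = f(t_n, y_n); k2 = f(t_n + h/2, y_n + (h/2)·k1); y_{n+1} = y_n + h·k2.
t=0.000000, y=-1.290000:
  k1 = f(0.000000, -1.290000) = 2.360700
  k2 = f(0.155000, -0.924092) = 1.845468
  y ← -1.290000 + 0.31·1.845468 = -0.717905
y(0.31) ≈ -0.7179

-0.7179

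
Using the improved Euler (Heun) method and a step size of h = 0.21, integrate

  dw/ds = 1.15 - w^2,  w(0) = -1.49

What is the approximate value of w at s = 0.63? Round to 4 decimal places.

-3.9655

Heun: k1 = f(s_n, w_n); k2 = f(s_n + h, w_n + h·k1); w_{n+1} = w_n + (h/2)·(k1 + k2).
s=0.000000, w=-1.490000:
  k1 = f(0.000000, -1.490000) = -1.070100
  k2 = f(0.210000, -1.714721) = -1.790268
  w ← -1.490000 + (0.21/2)·(-1.070100 + (-1.790268)) = -1.790339
s=0.210000, w=-1.790339:
  k1 = f(0.210000, -1.790339) = -2.055312
  k2 = f(0.420000, -2.221954) = -3.787081
  w ← -1.790339 + (0.21/2)·(-2.055312 + (-3.787081)) = -2.403790
s=0.420000, w=-2.403790:
  k1 = f(0.420000, -2.403790) = -4.628206
  k2 = f(0.630000, -3.375713) = -10.245440
  w ← -2.403790 + (0.21/2)·(-4.628206 + (-10.245440)) = -3.965523
w(0.63) ≈ -3.9655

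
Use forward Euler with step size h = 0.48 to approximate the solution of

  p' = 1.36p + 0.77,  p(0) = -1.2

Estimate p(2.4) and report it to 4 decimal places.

-8.3837

Euler: p_{n+1} = p_n + h·f(s_n, p_n).
s=0.000000, p=-1.200000: f=-0.862000 → p ← -1.200000 + 0.48·(-0.862000) = -1.613760
s=0.480000, p=-1.613760: f=-1.424714 → p ← -1.613760 + 0.48·(-1.424714) = -2.297623
s=0.960000, p=-2.297623: f=-2.354767 → p ← -2.297623 + 0.48·(-2.354767) = -3.427911
s=1.440000, p=-3.427911: f=-3.891958 → p ← -3.427911 + 0.48·(-3.891958) = -5.296050
s=1.920000, p=-5.296050: f=-6.432629 → p ← -5.296050 + 0.48·(-6.432629) = -8.383712
p(2.4) ≈ -8.3837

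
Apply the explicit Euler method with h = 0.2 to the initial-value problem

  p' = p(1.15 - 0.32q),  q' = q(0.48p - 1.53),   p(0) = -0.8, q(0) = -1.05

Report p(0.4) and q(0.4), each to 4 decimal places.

-1.3195, -0.3852

Euler on (p,q): p_{n+1} = p_n + h·p', q_{n+1} = q_n + h·q'.
0.000000: (-0.800000, -1.050000); f=(-1.188800, 2.009700) → (-1.037760, -0.648060)
0.200000: (-1.037760, -0.648060); f=(-1.408634, 1.314347) → (-1.319487, -0.385191)
(p(0.4), q(0.4)) ≈ (-1.3195, -0.3852)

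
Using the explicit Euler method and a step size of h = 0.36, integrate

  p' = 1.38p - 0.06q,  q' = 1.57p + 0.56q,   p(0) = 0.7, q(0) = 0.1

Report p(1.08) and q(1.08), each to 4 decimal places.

2.2997, 2.3331

Euler on (p,q): p_{n+1} = p_n + h·p', q_{n+1} = q_n + h·q'.
0.000000: (0.700000, 0.100000); f=(0.960000, 1.155000) → (1.045600, 0.515800)
0.360000: (1.045600, 0.515800); f=(1.411980, 1.930440) → (1.553913, 1.210758)
0.720000: (1.553913, 1.210758); f=(2.071754, 3.117668) → (2.299744, 2.333119)
(p(1.08), q(1.08)) ≈ (2.2997, 2.3331)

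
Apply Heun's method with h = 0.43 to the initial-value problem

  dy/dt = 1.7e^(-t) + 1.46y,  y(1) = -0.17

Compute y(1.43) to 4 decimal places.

-0.0039

Heun: k1 = f(t_n, y_n); k2 = f(t_n + h, y_n + h·k1); y_{n+1} = y_n + (h/2)·(k1 + k2).
t=1.000000, y=-0.170000:
  k1 = f(1.000000, -0.170000) = 0.377195
  k2 = f(1.430000, -0.007806) = 0.395428
  y ← -0.170000 + (0.43/2)·(0.377195 + 0.395428) = -0.003886
y(1.43) ≈ -0.0039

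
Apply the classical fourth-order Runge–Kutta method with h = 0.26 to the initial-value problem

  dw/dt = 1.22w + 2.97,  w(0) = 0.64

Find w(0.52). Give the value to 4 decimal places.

3.3634

RK4: k1 = f(t_n, w_n); k2 = f(t_n + h/2, w_n + (h/2)·k1); k3 = f(t_n + h/2, w_n + (h/2)·k2); k4 = f(t_n + h, w_n + h·k3); w_{n+1} = w_n + (h/6)·(k1 + 2k2 + 2k3 + k4).
t=0.000000, w=0.640000:
  k1 = f(0.000000, 0.640000) = 3.750800
  k2 = f(0.130000, 1.127604) = 4.345677
  k3 = f(0.130000, 1.204938) = 4.440024
  k4 = f(0.260000, 1.794406) = 5.159176
  w ← 0.640000 + (0.26/6)·(k1 + 2k2 + 2k3 + k4) = 1.787526
t=0.260000, w=1.787526:
  k1 = f(0.260000, 1.787526) = 5.150782
  k2 = f(0.390000, 2.457128) = 5.967696
  k3 = f(0.390000, 2.563327) = 6.097259
  k4 = f(0.520000, 3.372814) = 7.084833
  w ← 1.787526 + (0.26/6)·(k1 + 2k2 + 2k3 + k4) = 3.363366
w(0.52) ≈ 3.3634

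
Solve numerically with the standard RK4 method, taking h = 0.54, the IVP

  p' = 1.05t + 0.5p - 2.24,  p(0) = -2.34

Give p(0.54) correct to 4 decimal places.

-4.2861

RK4: k1 = f(t_n, p_n); k2 = f(t_n + h/2, p_n + (h/2)·k1); k3 = f(t_n + h/2, p_n + (h/2)·k2); k4 = f(t_n + h, p_n + h·k3); p_{n+1} = p_n + (h/6)·(k1 + 2k2 + 2k3 + k4).
t=0.000000, p=-2.340000:
  k1 = f(0.000000, -2.340000) = -3.410000
  k2 = f(0.270000, -3.260700) = -3.586850
  k3 = f(0.270000, -3.308450) = -3.610725
  k4 = f(0.540000, -4.289791) = -3.817896
  p ← -2.340000 + (0.54/6)·(k1 + 2k2 + 2k3 + k4) = -4.286074
p(0.54) ≈ -4.2861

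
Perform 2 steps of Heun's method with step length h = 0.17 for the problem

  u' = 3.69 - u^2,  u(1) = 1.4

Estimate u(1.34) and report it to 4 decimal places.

1.7466

Heun: k1 = f(t_n, u_n); k2 = f(t_n + h, u_n + h·k1); u_{n+1} = u_n + (h/2)·(k1 + k2).
t=1.000000, u=1.400000:
  k1 = f(1.000000, 1.400000) = 1.730000
  k2 = f(1.170000, 1.694100) = 0.820025
  u ← 1.400000 + (0.17/2)·(1.730000 + 0.820025) = 1.616752
t=1.170000, u=1.616752:
  k1 = f(1.170000, 1.616752) = 1.076113
  k2 = f(1.340000, 1.799691) = 0.451111
  u ← 1.616752 + (0.17/2)·(1.076113 + 0.451111) = 1.746566
u(1.34) ≈ 1.7466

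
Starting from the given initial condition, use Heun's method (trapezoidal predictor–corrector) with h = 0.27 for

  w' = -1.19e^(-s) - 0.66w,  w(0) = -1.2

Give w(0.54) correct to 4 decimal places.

Heun: k1 = f(s_n, w_n); k2 = f(s_n + h, w_n + h·k1); w_{n+1} = w_n + (h/2)·(k1 + k2).
s=0.000000, w=-1.200000:
  k1 = f(0.000000, -1.200000) = -0.398000
  k2 = f(0.270000, -1.307460) = -0.045498
  w ← -1.200000 + (0.27/2)·(-0.398000 + (-0.045498)) = -1.259872
s=0.270000, w=-1.259872:
  k1 = f(0.270000, -1.259872) = -0.076906
  k2 = f(0.540000, -1.280637) = 0.151750
  w ← -1.259872 + (0.27/2)·(-0.076906 + 0.151750) = -1.249768
w(0.54) ≈ -1.2498

-1.2498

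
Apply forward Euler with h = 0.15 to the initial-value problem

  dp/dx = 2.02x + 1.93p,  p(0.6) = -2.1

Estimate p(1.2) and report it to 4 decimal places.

Euler: p_{n+1} = p_n + h·f(x_n, p_n).
x=0.600000, p=-2.100000: f=-2.841000 → p ← -2.100000 + 0.15·(-2.841000) = -2.526150
x=0.750000, p=-2.526150: f=-3.360470 → p ← -2.526150 + 0.15·(-3.360470) = -3.030220
x=0.900000, p=-3.030220: f=-4.030325 → p ← -3.030220 + 0.15·(-4.030325) = -3.634769
x=1.050000, p=-3.634769: f=-4.894105 → p ← -3.634769 + 0.15·(-4.894105) = -4.368885
p(1.2) ≈ -4.3689

-4.3689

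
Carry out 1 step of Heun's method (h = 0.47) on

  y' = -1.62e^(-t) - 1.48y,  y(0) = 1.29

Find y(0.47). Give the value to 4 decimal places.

Heun: k1 = f(t_n, y_n); k2 = f(t_n + h, y_n + h·k1); y_{n+1} = y_n + (h/2)·(k1 + k2).
t=0.000000, y=1.290000:
  k1 = f(0.000000, 1.290000) = -3.529200
  k2 = f(0.470000, -0.368724) = -0.466792
  y ← 1.290000 + (0.47/2)·(-3.529200 + (-0.466792)) = 0.350942
y(0.47) ≈ 0.3509

0.3509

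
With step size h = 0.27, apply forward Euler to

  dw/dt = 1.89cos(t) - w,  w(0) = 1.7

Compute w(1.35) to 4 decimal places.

1.4193

Euler: w_{n+1} = w_n + h·f(t_n, w_n).
t=0.000000, w=1.700000: f=0.190000 → w ← 1.700000 + 0.27·0.190000 = 1.751300
t=0.270000, w=1.751300: f=0.070227 → w ← 1.751300 + 0.27·0.070227 = 1.770261
t=0.540000, w=1.770261: f=-0.149192 → w ← 1.770261 + 0.27·(-0.149192) = 1.729979
t=0.810000, w=1.729979: f=-0.426827 → w ← 1.729979 + 0.27·(-0.426827) = 1.614736
t=1.080000, w=1.614736: f=-0.723925 → w ← 1.614736 + 0.27·(-0.723925) = 1.419276
w(1.35) ≈ 1.4193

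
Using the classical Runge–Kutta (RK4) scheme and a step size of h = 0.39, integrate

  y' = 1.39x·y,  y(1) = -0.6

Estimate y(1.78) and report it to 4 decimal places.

RK4: k1 = f(x_n, y_n); k2 = f(x_n + h/2, y_n + (h/2)·k1); k3 = f(x_n + h/2, y_n + (h/2)·k2); k4 = f(x_n + h, y_n + h·k3); y_{n+1} = y_n + (h/6)·(k1 + 2k2 + 2k3 + k4).
x=1.000000, y=-0.600000:
  k1 = f(1.000000, -0.600000) = -0.834000
  k2 = f(1.195000, -0.762630) = -1.266767
  k3 = f(1.195000, -0.847019) = -1.406942
  k4 = f(1.390000, -1.148707) = -2.219417
  y ← -0.600000 + (0.39/6)·(k1 + 2k2 + 2k3 + k4) = -1.146054
x=1.390000, y=-1.146054:
  k1 = f(1.390000, -1.146054) = -2.214291
  k2 = f(1.585000, -1.577841) = -3.476220
  k3 = f(1.585000, -1.823917) = -4.018363
  k4 = f(1.780000, -2.713216) = -6.713039
  y ← -1.146054 + (0.39/6)·(k1 + 2k2 + 2k3 + k4) = -2.700627
y(1.78) ≈ -2.7006

-2.7006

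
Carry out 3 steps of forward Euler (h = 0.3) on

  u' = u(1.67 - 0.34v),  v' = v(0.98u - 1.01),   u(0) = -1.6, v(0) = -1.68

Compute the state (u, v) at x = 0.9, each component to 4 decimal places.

Euler on (u,v): u_{n+1} = u_n + h·u', v_{n+1} = v_n + h·v'.
0.000000: (-1.600000, -1.680000); f=(-3.585920, 4.331040) → (-2.675776, -0.380688)
0.300000: (-2.675776, -0.380688); f=(-4.814882, 1.382758) → (-4.120241, 0.034139)
0.600000: (-4.120241, 0.034139); f=(-6.832977, -0.172330) → (-6.170134, -0.017560)
(u(0.9), v(0.9)) ≈ (-6.1701, -0.0176)

-6.1701, -0.0176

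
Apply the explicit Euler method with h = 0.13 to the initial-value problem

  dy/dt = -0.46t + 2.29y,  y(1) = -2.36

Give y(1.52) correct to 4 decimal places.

-7.1182

Euler: y_{n+1} = y_n + h·f(t_n, y_n).
t=1.000000, y=-2.360000: f=-5.864400 → y ← -2.360000 + 0.13·(-5.864400) = -3.122372
t=1.130000, y=-3.122372: f=-7.670032 → y ← -3.122372 + 0.13·(-7.670032) = -4.119476
t=1.260000, y=-4.119476: f=-10.013200 → y ← -4.119476 + 0.13·(-10.013200) = -5.421192
t=1.390000, y=-5.421192: f=-13.053930 → y ← -5.421192 + 0.13·(-13.053930) = -7.118203
y(1.52) ≈ -7.1182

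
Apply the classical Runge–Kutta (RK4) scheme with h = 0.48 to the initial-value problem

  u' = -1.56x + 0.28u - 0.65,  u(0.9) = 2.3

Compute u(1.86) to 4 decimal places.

-0.0408

RK4: k1 = f(x_n, u_n); k2 = f(x_n + h/2, u_n + (h/2)·k1); k3 = f(x_n + h/2, u_n + (h/2)·k2); k4 = f(x_n + h, u_n + h·k3); u_{n+1} = u_n + (h/6)·(k1 + 2k2 + 2k3 + k4).
x=0.900000, u=2.300000:
  k1 = f(0.900000, 2.300000) = -1.410000
  k2 = f(1.140000, 1.961600) = -1.879152
  k3 = f(1.140000, 1.849004) = -1.910679
  k4 = f(1.380000, 1.382874) = -2.415595
  u ← 2.300000 + (0.48/6)·(k1 + 2k2 + 2k3 + k4) = 1.387579
x=1.380000, u=1.387579:
  k1 = f(1.380000, 1.387579) = -2.414278
  k2 = f(1.620000, 0.808153) = -2.950917
  k3 = f(1.620000, 0.679359) = -2.986979
  k4 = f(1.860000, -0.046171) = -3.564528
  u ← 1.387579 + (0.48/6)·(k1 + 2k2 + 2k3 + k4) = -0.040788
u(1.86) ≈ -0.0408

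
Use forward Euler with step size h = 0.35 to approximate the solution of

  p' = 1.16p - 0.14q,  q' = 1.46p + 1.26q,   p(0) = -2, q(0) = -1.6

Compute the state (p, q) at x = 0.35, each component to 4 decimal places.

Euler on (p,q): p_{n+1} = p_n + h·p', q_{n+1} = q_n + h·q'.
0.000000: (-2.000000, -1.600000); f=(-2.096000, -4.936000) → (-2.733600, -3.327600)
(p(0.35), q(0.35)) ≈ (-2.7336, -3.3276)

-2.7336, -3.3276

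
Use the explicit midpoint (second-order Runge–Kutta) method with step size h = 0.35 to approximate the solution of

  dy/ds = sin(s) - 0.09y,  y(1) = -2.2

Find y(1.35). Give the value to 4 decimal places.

Midpoint: k1 = f(s_n, y_n); k2 = f(s_n + h/2, y_n + (h/2)·k1); y_{n+1} = y_n + h·k2.
s=1.000000, y=-2.200000:
  k1 = f(1.000000, -2.200000) = 1.039471
  k2 = f(1.175000, -2.018093) = 1.104318
  y ← -2.200000 + 0.35·1.104318 = -1.813489
y(1.35) ≈ -1.8135

-1.8135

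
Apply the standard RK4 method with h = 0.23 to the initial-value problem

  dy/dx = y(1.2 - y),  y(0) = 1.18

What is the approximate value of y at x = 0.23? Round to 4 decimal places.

1.1848

RK4: k1 = f(x_n, y_n); k2 = f(x_n + h/2, y_n + (h/2)·k1); k3 = f(x_n + h/2, y_n + (h/2)·k2); k4 = f(x_n + h, y_n + h·k3); y_{n+1} = y_n + (h/6)·(k1 + 2k2 + 2k3 + k4).
x=0.000000, y=1.180000:
  k1 = f(0.000000, 1.180000) = 0.023600
  k2 = f(0.115000, 1.182714) = 0.020444
  k3 = f(0.115000, 1.182351) = 0.020867
  k4 = f(0.230000, 1.184799) = 0.018010
  y ← 1.180000 + (0.23/6)·(k1 + 2k2 + 2k3 + k4) = 1.184762
y(0.23) ≈ 1.1848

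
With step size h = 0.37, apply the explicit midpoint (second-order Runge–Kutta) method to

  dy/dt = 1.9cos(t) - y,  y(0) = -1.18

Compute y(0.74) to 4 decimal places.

Midpoint: k1 = f(t_n, y_n); k2 = f(t_n + h/2, y_n + (h/2)·k1); y_{n+1} = y_n + h·k2.
t=0.000000, y=-1.180000:
  k1 = f(0.000000, -1.180000) = 3.080000
  k2 = f(0.185000, -0.610200) = 2.477779
  y ← -1.180000 + 0.37·2.477779 = -0.263222
t=0.370000, y=-0.263222:
  k1 = f(0.370000, -0.263222) = 2.034644
  k2 = f(0.555000, 0.113187) = 1.501624
  y ← -0.263222 + 0.37·1.501624 = 0.292379
y(0.74) ≈ 0.2924

0.2924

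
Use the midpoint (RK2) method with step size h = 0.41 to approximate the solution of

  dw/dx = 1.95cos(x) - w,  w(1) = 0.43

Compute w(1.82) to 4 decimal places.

0.2669

Midpoint: k1 = f(x_n, w_n); k2 = f(x_n + h/2, w_n + (h/2)·k1); w_{n+1} = w_n + h·k2.
x=1.000000, w=0.430000:
  k1 = f(1.000000, 0.430000) = 0.623589
  k2 = f(1.205000, 0.557836) = 0.139666
  w ← 0.430000 + 0.41·0.139666 = 0.487263
x=1.410000, w=0.487263:
  k1 = f(1.410000, 0.487263) = -0.175059
  k2 = f(1.615000, 0.451376) = -0.537545
  w ← 0.487263 + 0.41·(-0.537545) = 0.266870
w(1.82) ≈ 0.2669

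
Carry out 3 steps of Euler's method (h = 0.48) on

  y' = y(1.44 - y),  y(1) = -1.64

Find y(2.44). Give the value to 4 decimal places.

-130.2323

Euler: y_{n+1} = y_n + h·f(x_n, y_n).
x=1.000000, y=-1.640000: f=-5.051200 → y ← -1.640000 + 0.48·(-5.051200) = -4.064576
x=1.480000, y=-4.064576: f=-22.373767 → y ← -4.064576 + 0.48·(-22.373767) = -14.803984
x=1.960000, y=-14.803984: f=-240.475692 → y ← -14.803984 + 0.48·(-240.475692) = -130.232316
y(2.44) ≈ -130.2323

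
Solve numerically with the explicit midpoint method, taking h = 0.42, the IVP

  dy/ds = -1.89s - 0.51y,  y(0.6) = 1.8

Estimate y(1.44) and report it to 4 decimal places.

Midpoint: k1 = f(s_n, y_n); k2 = f(s_n + h/2, y_n + (h/2)·k1); y_{n+1} = y_n + h·k2.
s=0.600000, y=1.800000:
  k1 = f(0.600000, 1.800000) = -2.052000
  k2 = f(0.810000, 1.369080) = -2.229131
  y ← 1.800000 + 0.42·(-2.229131) = 0.863765
s=1.020000, y=0.863765:
  k1 = f(1.020000, 0.863765) = -2.368320
  k2 = f(1.230000, 0.366418) = -2.511573
  y ← 0.863765 + 0.42·(-2.511573) = -0.191096
y(1.44) ≈ -0.1911

-0.1911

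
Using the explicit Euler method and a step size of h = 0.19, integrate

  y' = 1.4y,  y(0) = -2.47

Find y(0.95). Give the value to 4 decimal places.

Euler: y_{n+1} = y_n + h·f(t_n, y_n).
t=0.000000, y=-2.470000: f=-3.458000 → y ← -2.470000 + 0.19·(-3.458000) = -3.127020
t=0.190000, y=-3.127020: f=-4.377828 → y ← -3.127020 + 0.19·(-4.377828) = -3.958807
t=0.380000, y=-3.958807: f=-5.542330 → y ← -3.958807 + 0.19·(-5.542330) = -5.011850
t=0.570000, y=-5.011850: f=-7.016590 → y ← -5.011850 + 0.19·(-7.016590) = -6.345002
t=0.760000, y=-6.345002: f=-8.883003 → y ← -6.345002 + 0.19·(-8.883003) = -8.032773
y(0.95) ≈ -8.0328

-8.0328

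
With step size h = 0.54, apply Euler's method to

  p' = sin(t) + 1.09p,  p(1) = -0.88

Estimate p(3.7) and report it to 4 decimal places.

-2.2382

Euler: p_{n+1} = p_n + h·f(t_n, p_n).
t=1.000000, p=-0.880000: f=-0.117729 → p ← -0.880000 + 0.54·(-0.117729) = -0.943574
t=1.540000, p=-0.943574: f=-0.028969 → p ← -0.943574 + 0.54·(-0.028969) = -0.959217
t=2.080000, p=-0.959217: f=-0.172414 → p ← -0.959217 + 0.54·(-0.172414) = -1.052321
t=2.620000, p=-1.052321: f=-0.648768 → p ← -1.052321 + 0.54·(-0.648768) = -1.402655
t=3.160000, p=-1.402655: f=-1.547301 → p ← -1.402655 + 0.54·(-1.547301) = -2.238197
p(3.7) ≈ -2.2382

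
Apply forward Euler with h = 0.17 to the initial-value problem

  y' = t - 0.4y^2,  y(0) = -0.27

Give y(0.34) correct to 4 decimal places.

-0.2512

Euler: y_{n+1} = y_n + h·f(t_n, y_n).
t=0.000000, y=-0.270000: f=-0.029160 → y ← -0.270000 + 0.17·(-0.029160) = -0.274957
t=0.170000, y=-0.274957: f=0.139759 → y ← -0.274957 + 0.17·0.139759 = -0.251198
y(0.34) ≈ -0.2512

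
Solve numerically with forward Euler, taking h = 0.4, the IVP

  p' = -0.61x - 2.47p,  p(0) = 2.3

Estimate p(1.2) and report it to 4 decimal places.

Euler: p_{n+1} = p_n + h·f(x_n, p_n).
x=0.000000, p=2.300000: f=-5.681000 → p ← 2.300000 + 0.4·(-5.681000) = 0.027600
x=0.400000, p=0.027600: f=-0.312172 → p ← 0.027600 + 0.4·(-0.312172) = -0.097269
x=0.800000, p=-0.097269: f=-0.247746 → p ← -0.097269 + 0.4·(-0.247746) = -0.196367
p(1.2) ≈ -0.1964

-0.1964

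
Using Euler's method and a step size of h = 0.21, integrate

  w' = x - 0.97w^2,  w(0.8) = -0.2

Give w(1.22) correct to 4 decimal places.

Euler: w_{n+1} = w_n + h·f(x_n, w_n).
x=0.800000, w=-0.200000: f=0.761200 → w ← -0.200000 + 0.21·0.761200 = -0.040148
x=1.010000, w=-0.040148: f=1.008436 → w ← -0.040148 + 0.21·1.008436 = 0.171624
w(1.22) ≈ 0.1716

0.1716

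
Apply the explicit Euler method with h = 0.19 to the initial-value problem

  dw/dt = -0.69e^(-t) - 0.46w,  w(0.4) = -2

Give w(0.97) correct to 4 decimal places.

Euler: w_{n+1} = w_n + h·f(t_n, w_n).
t=0.400000, w=-2.000000: f=0.457479 → w ← -2.000000 + 0.19·0.457479 = -1.913079
t=0.590000, w=-1.913079: f=0.497530 → w ← -1.913079 + 0.19·0.497530 = -1.818548
t=0.780000, w=-1.818548: f=0.520232 → w ← -1.818548 + 0.19·0.520232 = -1.719704
w(0.97) ≈ -1.7197

-1.7197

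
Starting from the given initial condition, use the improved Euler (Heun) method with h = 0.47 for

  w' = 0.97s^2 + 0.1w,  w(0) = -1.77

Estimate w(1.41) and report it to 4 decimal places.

-1.0522

Heun: k1 = f(s_n, w_n); k2 = f(s_n + h, w_n + h·k1); w_{n+1} = w_n + (h/2)·(k1 + k2).
s=0.000000, w=-1.770000:
  k1 = f(0.000000, -1.770000) = -0.177000
  k2 = f(0.470000, -1.853190) = 0.028954
  w ← -1.770000 + (0.47/2)·(-0.177000 + 0.028954) = -1.804791
s=0.470000, w=-1.804791:
  k1 = f(0.470000, -1.804791) = 0.033794
  k2 = f(0.940000, -1.788908) = 0.678201
  w ← -1.804791 + (0.47/2)·(0.033794 + 0.678201) = -1.637472
s=0.940000, w=-1.637472:
  k1 = f(0.940000, -1.637472) = 0.693345
  k2 = f(1.410000, -1.311600) = 1.797297
  w ← -1.637472 + (0.47/2)·(0.693345 + 1.797297) = -1.052171
w(1.41) ≈ -1.0522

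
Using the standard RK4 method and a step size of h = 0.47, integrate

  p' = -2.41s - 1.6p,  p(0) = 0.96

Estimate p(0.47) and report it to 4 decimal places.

RK4: k1 = f(s_n, p_n); k2 = f(s_n + h/2, p_n + (h/2)·k1); k3 = f(s_n + h/2, p_n + (h/2)·k2); k4 = f(s_n + h, p_n + h·k3); p_{n+1} = p_n + (h/6)·(k1 + 2k2 + 2k3 + k4).
s=0.000000, p=0.960000:
  k1 = f(0.000000, 0.960000) = -1.536000
  k2 = f(0.235000, 0.599040) = -1.524814
  k3 = f(0.235000, 0.601669) = -1.529020
  k4 = f(0.470000, 0.241361) = -1.518877
  p ← 0.960000 + (0.47/6)·(k1 + 2k2 + 2k3 + k4) = 0.242267
p(0.47) ≈ 0.2423

0.2423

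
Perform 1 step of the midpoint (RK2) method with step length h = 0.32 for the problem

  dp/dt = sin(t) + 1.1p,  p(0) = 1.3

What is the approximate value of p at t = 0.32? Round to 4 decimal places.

1.8891

Midpoint: k1 = f(t_n, p_n); k2 = f(t_n + h/2, p_n + (h/2)·k1); p_{n+1} = p_n + h·k2.
t=0.000000, p=1.300000:
  k1 = f(0.000000, 1.300000) = 1.430000
  k2 = f(0.160000, 1.528800) = 1.840998
  p ← 1.300000 + 0.32·1.840998 = 1.889119
p(0.32) ≈ 1.8891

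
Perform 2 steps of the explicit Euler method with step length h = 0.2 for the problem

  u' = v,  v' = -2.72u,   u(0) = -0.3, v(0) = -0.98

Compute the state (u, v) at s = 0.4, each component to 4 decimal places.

-0.6594, -0.5470

Euler on (u,v): u_{n+1} = u_n + h·u', v_{n+1} = v_n + h·v'.
0.000000: (-0.300000, -0.980000); f=(-0.980000, 0.816000) → (-0.496000, -0.816800)
0.200000: (-0.496000, -0.816800); f=(-0.816800, 1.349120) → (-0.659360, -0.546976)
(u(0.4), v(0.4)) ≈ (-0.6594, -0.5470)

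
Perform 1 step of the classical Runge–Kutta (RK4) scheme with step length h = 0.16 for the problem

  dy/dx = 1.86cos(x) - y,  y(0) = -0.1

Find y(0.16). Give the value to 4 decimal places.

0.1886

RK4: k1 = f(x_n, y_n); k2 = f(x_n + h/2, y_n + (h/2)·k1); k3 = f(x_n + h/2, y_n + (h/2)·k2); k4 = f(x_n + h, y_n + h·k3); y_{n+1} = y_n + (h/6)·(k1 + 2k2 + 2k3 + k4).
x=0.000000, y=-0.100000:
  k1 = f(0.000000, -0.100000) = 1.960000
  k2 = f(0.080000, 0.056800) = 1.797251
  k3 = f(0.080000, 0.043780) = 1.810271
  k4 = f(0.160000, 0.189643) = 1.646599
  y ← -0.100000 + (0.16/6)·(k1 + 2k2 + 2k3 + k4) = 0.188577
y(0.16) ≈ 0.1886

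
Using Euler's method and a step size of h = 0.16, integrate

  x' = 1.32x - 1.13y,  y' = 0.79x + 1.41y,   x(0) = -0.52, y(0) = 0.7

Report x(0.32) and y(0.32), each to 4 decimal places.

Euler on (x,y): x_{n+1} = x_n + h·x', y_{n+1} = y_n + h·y'.
0.000000: (-0.520000, 0.700000); f=(-1.477400, 0.576200) → (-0.756384, 0.792192)
0.160000: (-0.756384, 0.792192); f=(-1.893604, 0.519447) → (-1.059361, 0.875304)
(x(0.32), y(0.32)) ≈ (-1.0594, 0.8753)

-1.0594, 0.8753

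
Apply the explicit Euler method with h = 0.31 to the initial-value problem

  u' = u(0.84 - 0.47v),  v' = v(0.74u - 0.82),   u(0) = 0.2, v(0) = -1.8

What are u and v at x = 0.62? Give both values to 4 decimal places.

Euler on (u,v): u_{n+1} = u_n + h·u', v_{n+1} = v_n + h·v'.
0.000000: (0.200000, -1.800000); f=(0.337200, 1.209600) → (0.304532, -1.425024)
0.310000: (0.304532, -1.425024); f=(0.459771, 0.847385) → (0.447061, -1.162335)
(u(0.62), v(0.62)) ≈ (0.4471, -1.1623)

0.4471, -1.1623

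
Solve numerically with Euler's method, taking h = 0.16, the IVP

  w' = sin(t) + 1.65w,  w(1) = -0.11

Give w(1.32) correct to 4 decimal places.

0.1411

Euler: w_{n+1} = w_n + h·f(t_n, w_n).
t=1.000000, w=-0.110000: f=0.659971 → w ← -0.110000 + 0.16·0.659971 = -0.004405
t=1.160000, w=-0.004405: f=0.909535 → w ← -0.004405 + 0.16·0.909535 = 0.141121
w(1.32) ≈ 0.1411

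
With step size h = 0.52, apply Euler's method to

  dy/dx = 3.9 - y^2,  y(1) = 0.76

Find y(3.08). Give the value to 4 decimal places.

Euler: y_{n+1} = y_n + h·f(x_n, y_n).
x=1.000000, y=0.760000: f=3.322400 → y ← 0.760000 + 0.52·3.322400 = 2.487648
x=1.520000, y=2.487648: f=-2.288393 → y ← 2.487648 + 0.52·(-2.288393) = 1.297684
x=2.040000, y=1.297684: f=2.216017 → y ← 1.297684 + 0.52·2.216017 = 2.450012
x=2.560000, y=2.450012: f=-2.102561 → y ← 2.450012 + 0.52·(-2.102561) = 1.356681
y(3.08) ≈ 1.3567

1.3567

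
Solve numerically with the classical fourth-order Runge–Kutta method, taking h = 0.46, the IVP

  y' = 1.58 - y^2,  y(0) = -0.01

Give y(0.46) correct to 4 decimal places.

RK4: k1 = f(x_n, y_n); k2 = f(x_n + h/2, y_n + (h/2)·k1); k3 = f(x_n + h/2, y_n + (h/2)·k2); k4 = f(x_n + h, y_n + h·k3); y_{n+1} = y_n + (h/6)·(k1 + 2k2 + 2k3 + k4).
x=0.000000, y=-0.010000:
  k1 = f(0.000000, -0.010000) = 1.579900
  k2 = f(0.230000, 0.353377) = 1.455125
  k3 = f(0.230000, 0.324679) = 1.474584
  k4 = f(0.460000, 0.668309) = 1.133364
  y ← -0.010000 + (0.46/6)·(k1 + 2k2 + 2k3 + k4) = 0.647239
y(0.46) ≈ 0.6472

0.6472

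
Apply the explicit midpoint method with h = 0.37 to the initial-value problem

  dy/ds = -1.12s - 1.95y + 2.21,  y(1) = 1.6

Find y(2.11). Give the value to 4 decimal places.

0.3327

Midpoint: k1 = f(s_n, y_n); k2 = f(s_n + h/2, y_n + (h/2)·k1); y_{n+1} = y_n + h·k2.
s=1.000000, y=1.600000:
  k1 = f(1.000000, 1.600000) = -2.030000
  k2 = f(1.185000, 1.224450) = -1.504878
  y ← 1.600000 + 0.37·(-1.504878) = 1.043195
s=1.370000, y=1.043195:
  k1 = f(1.370000, 1.043195) = -1.358631
  k2 = f(1.555000, 0.791849) = -1.075705
  y ← 1.043195 + 0.37·(-1.075705) = 0.645185
s=1.740000, y=0.645185:
  k1 = f(1.740000, 0.645185) = -0.996910
  k2 = f(1.925000, 0.460756) = -0.844475
  y ← 0.645185 + 0.37·(-0.844475) = 0.332729
y(2.11) ≈ 0.3327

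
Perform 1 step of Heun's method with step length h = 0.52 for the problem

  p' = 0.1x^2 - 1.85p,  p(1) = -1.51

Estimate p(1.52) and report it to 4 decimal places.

Heun: k1 = f(x_n, p_n); k2 = f(x_n + h, p_n + h·k1); p_{n+1} = p_n + (h/2)·(k1 + k2).
x=1.000000, p=-1.510000:
  k1 = f(1.000000, -1.510000) = 2.893500
  k2 = f(1.520000, -0.005380) = 0.240993
  p ← -1.510000 + (0.52/2)·(2.893500 + 0.240993) = -0.695032
p(1.52) ≈ -0.6950

-0.6950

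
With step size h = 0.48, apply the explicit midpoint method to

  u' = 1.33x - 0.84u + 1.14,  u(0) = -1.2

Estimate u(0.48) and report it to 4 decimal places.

-0.2236

Midpoint: k1 = f(x_n, u_n); k2 = f(x_n + h/2, u_n + (h/2)·k1); u_{n+1} = u_n + h·k2.
x=0.000000, u=-1.200000:
  k1 = f(0.000000, -1.200000) = 2.148000
  k2 = f(0.240000, -0.684480) = 2.034163
  u ← -1.200000 + 0.48·2.034163 = -0.223602
u(0.48) ≈ -0.2236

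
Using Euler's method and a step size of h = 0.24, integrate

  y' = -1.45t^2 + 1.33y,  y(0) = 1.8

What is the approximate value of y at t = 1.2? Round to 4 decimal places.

Euler: y_{n+1} = y_n + h·f(t_n, y_n).
t=0.000000, y=1.800000: f=2.394000 → y ← 1.800000 + 0.24·2.394000 = 2.374560
t=0.240000, y=2.374560: f=3.074645 → y ← 2.374560 + 0.24·3.074645 = 3.112475
t=0.480000, y=3.112475: f=3.805511 → y ← 3.112475 + 0.24·3.805511 = 4.025797
t=0.720000, y=4.025797: f=4.602631 → y ← 4.025797 + 0.24·4.602631 = 5.130429
t=0.960000, y=5.130429: f=5.487150 → y ← 5.130429 + 0.24·5.487150 = 6.447345
y(1.2) ≈ 6.4473

6.4473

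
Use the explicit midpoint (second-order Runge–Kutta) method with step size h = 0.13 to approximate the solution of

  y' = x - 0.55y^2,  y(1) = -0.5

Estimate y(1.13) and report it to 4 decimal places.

-0.3756

Midpoint: k1 = f(x_n, y_n); k2 = f(x_n + h/2, y_n + (h/2)·k1); y_{n+1} = y_n + h·k2.
x=1.000000, y=-0.500000:
  k1 = f(1.000000, -0.500000) = 0.862500
  k2 = f(1.065000, -0.443937) = 0.956606
  y ← -0.500000 + 0.13·0.956606 = -0.375641
y(1.13) ≈ -0.3756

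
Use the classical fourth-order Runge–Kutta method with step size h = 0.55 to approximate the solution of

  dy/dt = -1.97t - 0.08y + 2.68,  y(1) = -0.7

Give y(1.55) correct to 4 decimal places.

RK4: k1 = f(t_n, y_n); k2 = f(t_n + h/2, y_n + (h/2)·k1); k3 = f(t_n + h/2, y_n + (h/2)·k2); k4 = f(t_n + h, y_n + h·k3); y_{n+1} = y_n + (h/6)·(k1 + 2k2 + 2k3 + k4).
t=1.000000, y=-0.700000:
  k1 = f(1.000000, -0.700000) = 0.766000
  k2 = f(1.275000, -0.489350) = 0.207398
  k3 = f(1.275000, -0.642966) = 0.219687
  k4 = f(1.550000, -0.579172) = -0.327166
  y ← -0.700000 + (0.55/6)·(k1 + 2k2 + 2k3 + k4) = -0.581475
y(1.55) ≈ -0.5815

-0.5815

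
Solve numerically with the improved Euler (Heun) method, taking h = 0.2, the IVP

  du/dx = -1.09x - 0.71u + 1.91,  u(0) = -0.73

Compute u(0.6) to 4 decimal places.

Heun: k1 = f(x_n, u_n); k2 = f(x_n + h, u_n + h·k1); u_{n+1} = u_n + (h/2)·(k1 + k2).
x=0.000000, u=-0.730000:
  k1 = f(0.000000, -0.730000) = 2.428300
  k2 = f(0.200000, -0.244340) = 1.865481
  u ← -0.730000 + (0.2/2)·(2.428300 + 1.865481) = -0.300622
x=0.200000, u=-0.300622:
  k1 = f(0.200000, -0.300622) = 1.905442
  k2 = f(0.400000, 0.080466) = 1.416869
  u ← -0.300622 + (0.2/2)·(1.905442 + 1.416869) = 0.031609
x=0.400000, u=0.031609:
  k1 = f(0.400000, 0.031609) = 1.451557
  k2 = f(0.600000, 0.321921) = 1.027436
  u ← 0.031609 + (0.2/2)·(1.451557 + 1.027436) = 0.279509
u(0.6) ≈ 0.2795

0.2795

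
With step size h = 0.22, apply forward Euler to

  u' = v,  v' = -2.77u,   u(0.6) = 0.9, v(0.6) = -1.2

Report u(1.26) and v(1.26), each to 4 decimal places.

-0.2186, -2.2892

Euler on (u,v): u_{n+1} = u_n + h·u', v_{n+1} = v_n + h·v'.
0.600000: (0.900000, -1.200000); f=(-1.200000, -2.493000) → (0.636000, -1.748460)
0.820000: (0.636000, -1.748460); f=(-1.748460, -1.761720) → (0.251339, -2.136038)
1.040000: (0.251339, -2.136038); f=(-2.136038, -0.696208) → (-0.218590, -2.289204)
(u(1.26), v(1.26)) ≈ (-0.2186, -2.2892)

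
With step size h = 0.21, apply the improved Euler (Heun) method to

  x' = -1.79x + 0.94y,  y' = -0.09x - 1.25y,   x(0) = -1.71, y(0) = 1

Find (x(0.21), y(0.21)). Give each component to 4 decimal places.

-1.0504, 0.7921

Heun on (x,y): k1 = f(t_n, state_n); k2 = f(t_n + h, state_n + h·k1); state_{n+1} = state_n + (h/2)·(k1 + k2).
0.000000: (-1.710000, 1.000000)
  k1 = (4.000900, -1.096100)
  predictor → (-0.869811, 0.769819)
  k2 = (2.280592, -0.883991)
  → (-1.050443, 0.792090)
(x(0.21), y(0.21)) ≈ (-1.0504, 0.7921)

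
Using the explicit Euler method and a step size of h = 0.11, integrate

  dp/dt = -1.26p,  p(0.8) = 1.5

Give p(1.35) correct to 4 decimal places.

Euler: p_{n+1} = p_n + h·f(t_n, p_n).
t=0.800000, p=1.500000: f=-1.890000 → p ← 1.500000 + 0.11·(-1.890000) = 1.292100
t=0.910000, p=1.292100: f=-1.628046 → p ← 1.292100 + 0.11·(-1.628046) = 1.113015
t=1.020000, p=1.113015: f=-1.402399 → p ← 1.113015 + 0.11·(-1.402399) = 0.958751
t=1.130000, p=0.958751: f=-1.208026 → p ← 0.958751 + 0.11·(-1.208026) = 0.825868
t=1.240000, p=0.825868: f=-1.040594 → p ← 0.825868 + 0.11·(-1.040594) = 0.711403
p(1.35) ≈ 0.7114

0.7114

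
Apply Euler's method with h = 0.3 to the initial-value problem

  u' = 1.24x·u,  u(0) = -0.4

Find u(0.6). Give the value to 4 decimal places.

-0.4446

Euler: u_{n+1} = u_n + h·f(x_n, u_n).
x=0.000000, u=-0.400000: f=0.000000 → u ← -0.400000 + 0.3·0.000000 = -0.400000
x=0.300000, u=-0.400000: f=-0.148800 → u ← -0.400000 + 0.3·(-0.148800) = -0.444640
u(0.6) ≈ -0.4446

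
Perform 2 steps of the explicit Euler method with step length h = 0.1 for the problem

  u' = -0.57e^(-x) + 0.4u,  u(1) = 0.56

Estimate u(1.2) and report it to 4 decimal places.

Euler: u_{n+1} = u_n + h·f(x_n, u_n).
x=1.000000, u=0.560000: f=0.014309 → u ← 0.560000 + 0.1·0.014309 = 0.561431
x=1.100000, u=0.561431: f=0.034836 → u ← 0.561431 + 0.1·0.034836 = 0.564914
u(1.2) ≈ 0.5649

0.5649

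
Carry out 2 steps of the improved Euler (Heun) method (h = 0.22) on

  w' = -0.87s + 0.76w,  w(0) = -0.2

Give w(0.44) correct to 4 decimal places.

Heun: k1 = f(s_n, w_n); k2 = f(s_n + h, w_n + h·k1); w_{n+1} = w_n + (h/2)·(k1 + k2).
s=0.000000, w=-0.200000:
  k1 = f(0.000000, -0.200000) = -0.152000
  k2 = f(0.220000, -0.233440) = -0.368814
  w ← -0.200000 + (0.22/2)·(-0.152000 + (-0.368814)) = -0.257290
s=0.220000, w=-0.257290:
  k1 = f(0.220000, -0.257290) = -0.386940
  k2 = f(0.440000, -0.342416) = -0.643036
  w ← -0.257290 + (0.22/2)·(-0.386940 + (-0.643036)) = -0.370587
w(0.44) ≈ -0.3706

-0.3706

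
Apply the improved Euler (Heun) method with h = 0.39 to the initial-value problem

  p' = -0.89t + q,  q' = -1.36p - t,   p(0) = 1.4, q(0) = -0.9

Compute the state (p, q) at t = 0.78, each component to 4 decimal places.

Heun on (p,q): k1 = f(t_n, state_n); k2 = f(t_n + h, state_n + h·k1); state_{n+1} = state_n + (h/2)·(k1 + k2).
0.000000: (1.400000, -0.900000)
  k1 = (-0.900000, -1.904000)
  predictor → (1.049000, -1.642560)
  k2 = (-1.989660, -1.816640)
  → (0.836516, -1.625525)
0.390000: (0.836516, -1.625525)
  k1 = (-1.972625, -1.527662)
  predictor → (0.067193, -2.221313)
  k2 = (-2.915513, -0.871382)
  → (-0.116671, -2.093338)
(p(0.78), q(0.78)) ≈ (-0.1167, -2.0933)

-0.1167, -2.0933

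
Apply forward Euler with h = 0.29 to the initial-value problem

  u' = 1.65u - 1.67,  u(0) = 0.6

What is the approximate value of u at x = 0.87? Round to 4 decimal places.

-0.3198

Euler: u_{n+1} = u_n + h·f(x_n, u_n).
x=0.000000, u=0.600000: f=-0.680000 → u ← 0.600000 + 0.29·(-0.680000) = 0.402800
x=0.290000, u=0.402800: f=-1.005380 → u ← 0.402800 + 0.29·(-1.005380) = 0.111240
x=0.580000, u=0.111240: f=-1.486454 → u ← 0.111240 + 0.29·(-1.486454) = -0.319832
u(0.87) ≈ -0.3198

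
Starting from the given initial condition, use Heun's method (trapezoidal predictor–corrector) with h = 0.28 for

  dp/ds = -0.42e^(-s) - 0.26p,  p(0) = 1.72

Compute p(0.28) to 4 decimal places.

1.5004

Heun: k1 = f(s_n, p_n); k2 = f(s_n + h, p_n + h·k1); p_{n+1} = p_n + (h/2)·(k1 + k2).
s=0.000000, p=1.720000:
  k1 = f(0.000000, 1.720000) = -0.867200
  k2 = f(0.280000, 1.477184) = -0.701497
  p ← 1.720000 + (0.28/2)·(-0.867200 + (-0.701497)) = 1.500382
p(0.28) ≈ 1.5004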